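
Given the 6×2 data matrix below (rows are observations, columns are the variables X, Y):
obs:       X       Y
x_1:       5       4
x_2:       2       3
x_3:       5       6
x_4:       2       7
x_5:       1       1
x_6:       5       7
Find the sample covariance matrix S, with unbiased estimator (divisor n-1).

Step 1 — column means:
  mean(X) = (5 + 2 + 5 + 2 + 1 + 5) / 6 = 20/6 = 3.3333
  mean(Y) = (4 + 3 + 6 + 7 + 1 + 7) / 6 = 28/6 = 4.6667

Step 2 — sample covariance S[i,j] = (1/(n-1)) · Σ_k (x_{k,i} - mean_i) · (x_{k,j} - mean_j), with n-1 = 5.
  S[X,X] = ((1.6667)·(1.6667) + (-1.3333)·(-1.3333) + (1.6667)·(1.6667) + (-1.3333)·(-1.3333) + (-2.3333)·(-2.3333) + (1.6667)·(1.6667)) / 5 = 17.3333/5 = 3.4667
  S[X,Y] = ((1.6667)·(-0.6667) + (-1.3333)·(-1.6667) + (1.6667)·(1.3333) + (-1.3333)·(2.3333) + (-2.3333)·(-3.6667) + (1.6667)·(2.3333)) / 5 = 12.6667/5 = 2.5333
  S[Y,Y] = ((-0.6667)·(-0.6667) + (-1.6667)·(-1.6667) + (1.3333)·(1.3333) + (2.3333)·(2.3333) + (-3.6667)·(-3.6667) + (2.3333)·(2.3333)) / 5 = 29.3333/5 = 5.8667

S is symmetric (S[j,i] = S[i,j]). Assembling:

S = [[3.4667, 2.5333],
 [2.5333, 5.8667]]


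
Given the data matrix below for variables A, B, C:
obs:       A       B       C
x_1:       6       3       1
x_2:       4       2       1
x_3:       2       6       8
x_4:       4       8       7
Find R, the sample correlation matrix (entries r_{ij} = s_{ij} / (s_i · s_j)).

Step 1 — column means:
  mean(A) = (6 + 4 + 2 + 4) / 4 = 16/4 = 4
  mean(B) = (3 + 2 + 6 + 8) / 4 = 19/4 = 4.75
  mean(C) = (1 + 1 + 8 + 7) / 4 = 17/4 = 4.25

Step 2 — sample variances and covariances s[i,j] = (1/(n-1)) · Σ_k (x_{k,i} - mean_i) · (x_{k,j} - mean_j), with n-1 = 3:
  s[A,A] = ((2)·(2) + (0)·(0) + (-2)·(-2) + (0)·(0)) / 3 = 8/3 = 2.6667
  s[A,B] = ((2)·(-1.75) + (0)·(-2.75) + (-2)·(1.25) + (0)·(3.25)) / 3 = -6/3 = -2
  s[A,C] = ((2)·(-3.25) + (0)·(-3.25) + (-2)·(3.75) + (0)·(2.75)) / 3 = -14/3 = -4.6667
  s[B,B] = ((-1.75)·(-1.75) + (-2.75)·(-2.75) + (1.25)·(1.25) + (3.25)·(3.25)) / 3 = 22.75/3 = 7.5833
  s[B,C] = ((-1.75)·(-3.25) + (-2.75)·(-3.25) + (1.25)·(3.75) + (3.25)·(2.75)) / 3 = 28.25/3 = 9.4167
  s[C,C] = ((-3.25)·(-3.25) + (-3.25)·(-3.25) + (3.75)·(3.75) + (2.75)·(2.75)) / 3 = 42.75/3 = 14.25
  Sample standard deviations s_i = √(s[i,i]):
  s(A) = √(2.6667) = 1.633
  s(B) = √(7.5833) = 2.7538
  s(C) = √(14.25) = 3.7749

Step 3 — r_{ij} = s_{ij} / (s_i · s_j):
  r[A,A] = 1 (diagonal).
  r[A,B] = -2 / (1.633 · 2.7538) = -2 / 4.4969 = -0.4447
  r[A,C] = -4.6667 / (1.633 · 3.7749) = -4.6667 / 6.1644 = -0.757
  r[B,B] = 1 (diagonal).
  r[B,C] = 9.4167 / (2.7538 · 3.7749) = 9.4167 / 10.3953 = 0.9059
  r[C,C] = 1 (diagonal).

R is symmetric with unit diagonal. Assembling:

R = [[1, -0.4447, -0.757],
 [-0.4447, 1, 0.9059],
 [-0.757, 0.9059, 1]]


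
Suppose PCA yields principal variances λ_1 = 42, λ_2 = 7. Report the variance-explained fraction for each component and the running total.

Step 1 — total variance = trace(Sigma) = Σ λ_i = 42 + 7 = 49.

Step 2 — fraction explained by component i = λ_i / Σ λ:
  PC1: 42/49 = 0.8571
  PC2: 7/49 = 0.1429

Step 3 — cumulative fraction after k components = (λ_1 + ... + λ_k) / Σ λ:
  k = 1: 42/49 = 0.8571
  k = 2: (42 + 7)/49 = 49/49 = 1

Summary (fraction, with percent):

explained: PC1 0.8571 (85.71%), PC2 0.1429 (14.29%);  cumulative: 0.8571, 1


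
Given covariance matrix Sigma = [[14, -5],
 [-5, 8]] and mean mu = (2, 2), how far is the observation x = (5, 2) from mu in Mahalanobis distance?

Step 1 — centre the observation: (x - mu) = (3, 0).

Step 2 — invert Sigma. det(Sigma) = 14·8 - (-5)² = 87.
  Sigma^{-1} = (1/det) · [[d, -b], [-b, a]] = [[0.092, 0.0575],
 [0.0575, 0.1609]].

Step 3 — form the quadratic (x - mu)^T · Sigma^{-1} · (x - mu):
  Sigma^{-1} · (x - mu) = (0.2759, 0.1724).
  (x - mu)^T · [Sigma^{-1} · (x - mu)] = (3)·(0.2759) + (0)·(0.1724) = 0.8276.

Step 4 — take square root: d = √(0.8276) ≈ 0.9097.

d(x, mu) = √(0.8276) ≈ 0.9097


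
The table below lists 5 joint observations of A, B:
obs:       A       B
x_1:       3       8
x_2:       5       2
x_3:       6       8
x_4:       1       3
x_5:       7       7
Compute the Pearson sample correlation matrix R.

Step 1 — column means:
  mean(A) = (3 + 5 + 6 + 1 + 7) / 5 = 22/5 = 4.4
  mean(B) = (8 + 2 + 8 + 3 + 7) / 5 = 28/5 = 5.6

Step 2 — sample variances and covariances s[i,j] = (1/(n-1)) · Σ_k (x_{k,i} - mean_i) · (x_{k,j} - mean_j), with n-1 = 4:
  s[A,A] = ((-1.4)·(-1.4) + (0.6)·(0.6) + (1.6)·(1.6) + (-3.4)·(-3.4) + (2.6)·(2.6)) / 4 = 23.2/4 = 5.8
  s[A,B] = ((-1.4)·(2.4) + (0.6)·(-3.6) + (1.6)·(2.4) + (-3.4)·(-2.6) + (2.6)·(1.4)) / 4 = 10.8/4 = 2.7
  s[B,B] = ((2.4)·(2.4) + (-3.6)·(-3.6) + (2.4)·(2.4) + (-2.6)·(-2.6) + (1.4)·(1.4)) / 4 = 33.2/4 = 8.3
  Sample standard deviations s_i = √(s[i,i]):
  s(A) = √(5.8) = 2.4083
  s(B) = √(8.3) = 2.881

Step 3 — r_{ij} = s_{ij} / (s_i · s_j):
  r[A,A] = 1 (diagonal).
  r[A,B] = 2.7 / (2.4083 · 2.881) = 2.7 / 6.9383 = 0.3891
  r[B,B] = 1 (diagonal).

R is symmetric with unit diagonal. Assembling:

R = [[1, 0.3891],
 [0.3891, 1]]


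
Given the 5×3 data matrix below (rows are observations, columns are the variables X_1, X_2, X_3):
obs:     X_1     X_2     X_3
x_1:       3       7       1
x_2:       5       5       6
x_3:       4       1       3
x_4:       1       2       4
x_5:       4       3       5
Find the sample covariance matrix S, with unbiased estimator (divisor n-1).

Step 1 — column means:
  mean(X_1) = (3 + 5 + 4 + 1 + 4) / 5 = 17/5 = 3.4
  mean(X_2) = (7 + 5 + 1 + 2 + 3) / 5 = 18/5 = 3.6
  mean(X_3) = (1 + 6 + 3 + 4 + 5) / 5 = 19/5 = 3.8

Step 2 — sample covariance S[i,j] = (1/(n-1)) · Σ_k (x_{k,i} - mean_i) · (x_{k,j} - mean_j), with n-1 = 4.
  S[X_1,X_1] = ((-0.4)·(-0.4) + (1.6)·(1.6) + (0.6)·(0.6) + (-2.4)·(-2.4) + (0.6)·(0.6)) / 4 = 9.2/4 = 2.3
  S[X_1,X_2] = ((-0.4)·(3.4) + (1.6)·(1.4) + (0.6)·(-2.6) + (-2.4)·(-1.6) + (0.6)·(-0.6)) / 4 = 2.8/4 = 0.7
  S[X_1,X_3] = ((-0.4)·(-2.8) + (1.6)·(2.2) + (0.6)·(-0.8) + (-2.4)·(0.2) + (0.6)·(1.2)) / 4 = 4.4/4 = 1.1
  S[X_2,X_2] = ((3.4)·(3.4) + (1.4)·(1.4) + (-2.6)·(-2.6) + (-1.6)·(-1.6) + (-0.6)·(-0.6)) / 4 = 23.2/4 = 5.8
  S[X_2,X_3] = ((3.4)·(-2.8) + (1.4)·(2.2) + (-2.6)·(-0.8) + (-1.6)·(0.2) + (-0.6)·(1.2)) / 4 = -5.4/4 = -1.35
  S[X_3,X_3] = ((-2.8)·(-2.8) + (2.2)·(2.2) + (-0.8)·(-0.8) + (0.2)·(0.2) + (1.2)·(1.2)) / 4 = 14.8/4 = 3.7

S is symmetric (S[j,i] = S[i,j]). Assembling:

S = [[2.3, 0.7, 1.1],
 [0.7, 5.8, -1.35],
 [1.1, -1.35, 3.7]]


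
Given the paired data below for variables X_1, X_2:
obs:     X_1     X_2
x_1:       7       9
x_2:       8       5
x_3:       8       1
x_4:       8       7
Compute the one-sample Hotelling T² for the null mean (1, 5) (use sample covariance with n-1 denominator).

Step 1 — sample mean vector:
  mean(X_1) = (7 + 8 + 8 + 8) / 4 = 31/4 = 7.75
  mean(X_2) = (9 + 5 + 1 + 7) / 4 = 22/4 = 5.5
  x̄ = (7.75, 5.5),  deviation x̄ - mu_0 = (7.75, 5.5) - (1, 5) = (6.75, 0.5).

Step 2 — sample covariance matrix, S[i,j] = (1/(n-1)) · Σ_k (x_{k,i} - mean_i) · (x_{k,j} - mean_j), divisor n-1 = 3:
  S[X_1,X_1] = ((-0.75)·(-0.75) + (0.25)·(0.25) + (0.25)·(0.25) + (0.25)·(0.25)) / 3 = 0.75/3 = 0.25
  S[X_1,X_2] = ((-0.75)·(3.5) + (0.25)·(-0.5) + (0.25)·(-4.5) + (0.25)·(1.5)) / 3 = -3.5/3 = -1.1667
  S[X_2,X_2] = ((3.5)·(3.5) + (-0.5)·(-0.5) + (-4.5)·(-4.5) + (1.5)·(1.5)) / 3 = 35/3 = 11.6667
  S = [[0.25, -1.1667],
 [-1.1667, 11.6667]].

Step 3 — invert S. det(S) = 0.25·11.6667 - (-1.1667)² = 1.5556.
  S^{-1} = (1/det) · [[d, -b], [-b, a]] = [[7.5, 0.75],
 [0.75, 0.1607]].

Step 4 — quadratic form (x̄ - mu_0)^T · S^{-1} · (x̄ - mu_0):
  S^{-1} · (x̄ - mu_0) = (51, 5.1429),
  (x̄ - mu_0)^T · [...] = (6.75)·(51) + (0.5)·(5.1429) = 346.8214.

Step 5 — scale by n: T² = 4 · 346.8214 = 1387.2857.

T² ≈ 1387.2857


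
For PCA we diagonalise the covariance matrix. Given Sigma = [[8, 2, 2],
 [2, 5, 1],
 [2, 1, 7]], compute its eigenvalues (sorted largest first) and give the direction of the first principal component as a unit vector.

Step 1 — characteristic polynomial p(λ) = det(λI - Sigma) = λ³ - tr·λ² + c_1·λ - det, where tr = trace, c_1 = sum of the principal 2×2 minors, det = det(Sigma):
  tr = 8 + 5 + 7 = 20,
  c_1 = (8·5 - (2)²) + (8·7 - (2)²) + (5·7 - (1)²) = 36 + 52 + 34 = 122,
  det = 8·(5·7 - (1)²) - (2)·((2)·7 - (1)·(2)) + (2)·((2)·(1) - 5·(2)) = 8·(34) - (2)·(12) + (2)·(-8) = 232.
  So p(λ) = λ³ - 20λ² + 122λ - 232.
Step 2 — look for an integer root (rational root theorem: any rational root is an integer divisor of 232). Testing λ = 4:
  p(4) = 64 - 320 + 488 - 232 = 0  ✓
  Dividing out (λ - 4): p(λ) = (λ - 4)(λ² - 16λ + 58).
Step 3 — remaining eigenvalues from the quadratic λ² - 16λ + 58 = 0:
  Δ = 16² - 4·58 = 256 - 232 = 24,  λ = (16 ± √24)/2 = (16 ± 4.899)/2 ≈ 10.4495 or 5.5505.
  Sorted: λ_1 = 10.4495,  λ_2 = 5.5505,  λ_3 = 4  (check: sum = 20 = tr ✓).

Step 4 — unit eigenvector for λ_1 ≈ 10.4495: v spans the null space of (Sigma - λ_1 I), whose rows are
  r_1 = (-2.4495, 2, 2),  r_2 = (2, -5.4495, 1),  r_3 = (2, 1, -3.4495).
  v is orthogonal to every row, so take v ∝ r_1 × r_2 = ((2)·(1) - (2)·(-5.4495), (2)·(2) - (-2.4495)·(1), (-2.4495)·(-5.4495) - (2)·(2)) ≈ (12.899, 6.4495, 9.3485).
  Let u = (12.899, 6.4495, 9.3485).
  ||u|| = √((12.899)² + (6.4495)² + (9.3485)²) = √(295.3735) ≈ 17.1864,  v_1 = u/||u|| ≈ (0.7505, 0.3753, 0.5439) (||v_1|| = 1).

λ_1 = 10.4495,  λ_2 = 5.5505,  λ_3 = 4;  v_1 ≈ (0.7505, 0.3753, 0.5439)


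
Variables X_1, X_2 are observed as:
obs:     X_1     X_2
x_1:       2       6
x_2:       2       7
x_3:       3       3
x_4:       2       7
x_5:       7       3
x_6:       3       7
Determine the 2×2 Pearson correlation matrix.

Step 1 — column means:
  mean(X_1) = (2 + 2 + 3 + 2 + 7 + 3) / 6 = 19/6 = 3.1667
  mean(X_2) = (6 + 7 + 3 + 7 + 3 + 7) / 6 = 33/6 = 5.5

Step 2 — sample variances and covariances s[i,j] = (1/(n-1)) · Σ_k (x_{k,i} - mean_i) · (x_{k,j} - mean_j), with n-1 = 5:
  s[X_1,X_1] = ((-1.1667)·(-1.1667) + (-1.1667)·(-1.1667) + (-0.1667)·(-0.1667) + (-1.1667)·(-1.1667) + (3.8333)·(3.8333) + (-0.1667)·(-0.1667)) / 5 = 18.8333/5 = 3.7667
  s[X_1,X_2] = ((-1.1667)·(0.5) + (-1.1667)·(1.5) + (-0.1667)·(-2.5) + (-1.1667)·(1.5) + (3.8333)·(-2.5) + (-0.1667)·(1.5)) / 5 = -13.5/5 = -2.7
  s[X_2,X_2] = ((0.5)·(0.5) + (1.5)·(1.5) + (-2.5)·(-2.5) + (1.5)·(1.5) + (-2.5)·(-2.5) + (1.5)·(1.5)) / 5 = 19.5/5 = 3.9
  Sample standard deviations s_i = √(s[i,i]):
  s(X_1) = √(3.7667) = 1.9408
  s(X_2) = √(3.9) = 1.9748

Step 3 — r_{ij} = s_{ij} / (s_i · s_j):
  r[X_1,X_1] = 1 (diagonal).
  r[X_1,X_2] = -2.7 / (1.9408 · 1.9748) = -2.7 / 3.8328 = -0.7045
  r[X_2,X_2] = 1 (diagonal).

R is symmetric with unit diagonal. Assembling:

R = [[1, -0.7045],
 [-0.7045, 1]]


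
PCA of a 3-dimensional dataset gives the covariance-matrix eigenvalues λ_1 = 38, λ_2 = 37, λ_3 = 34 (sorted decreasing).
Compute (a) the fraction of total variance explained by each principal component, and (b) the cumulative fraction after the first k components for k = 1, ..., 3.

Step 1 — total variance = trace(Sigma) = Σ λ_i = 38 + 37 + 34 = 109.

Step 2 — fraction explained by component i = λ_i / Σ λ:
  PC1: 38/109 = 0.3486
  PC2: 37/109 = 0.3394
  PC3: 34/109 = 0.3119

Step 3 — cumulative fraction after k components = (λ_1 + ... + λ_k) / Σ λ:
  k = 1: 38/109 = 0.3486
  k = 2: (38 + 37)/109 = 75/109 = 0.6881
  k = 3: (38 + 37 + 34)/109 = 109/109 = 1

Summary (fraction, with percent):

explained: PC1 0.3486 (34.86%), PC2 0.3394 (33.94%), PC3 0.3119 (31.19%);  cumulative: 0.3486, 0.6881, 1


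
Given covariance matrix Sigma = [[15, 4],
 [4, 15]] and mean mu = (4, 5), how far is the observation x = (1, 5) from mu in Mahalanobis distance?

Step 1 — centre the observation: (x - mu) = (-3, 0).

Step 2 — invert Sigma. det(Sigma) = 15·15 - (4)² = 209.
  Sigma^{-1} = (1/det) · [[d, -b], [-b, a]] = [[0.0718, -0.0191],
 [-0.0191, 0.0718]].

Step 3 — form the quadratic (x - mu)^T · Sigma^{-1} · (x - mu):
  Sigma^{-1} · (x - mu) = (-0.2153, 0.0574).
  (x - mu)^T · [Sigma^{-1} · (x - mu)] = (-3)·(-0.2153) + (0)·(0.0574) = 0.6459.

Step 4 — take square root: d = √(0.6459) ≈ 0.8037.

d(x, mu) = √(0.6459) ≈ 0.8037


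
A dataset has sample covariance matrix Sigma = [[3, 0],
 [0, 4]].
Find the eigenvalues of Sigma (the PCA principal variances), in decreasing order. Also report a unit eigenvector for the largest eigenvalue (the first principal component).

Step 1 — characteristic polynomial of 2×2 Sigma:
  det(Sigma - λI) = λ² - trace · λ + det = 0.
  trace = 3 + 4 = 7, det = 3·4 - (0)² = 12.
Step 2 — discriminant:
  Δ = trace² - 4·det = 49 - 48 = 1.
Step 3 — eigenvalues:
  λ = (trace ± √Δ)/2 = (7 ± 1)/2,
  λ_1 = 4,  λ_2 = 3.

Step 4 — unit eigenvector for λ_1: Sigma is diagonal, so its eigenvectors are the coordinate axes. λ_1 = 4 is the diagonal entry on the second coordinate axis, hence
  v_1 = (0, 1) (||v_1|| = 1).

λ_1 = 4,  λ_2 = 3;  v_1 ≈ (0, 1)


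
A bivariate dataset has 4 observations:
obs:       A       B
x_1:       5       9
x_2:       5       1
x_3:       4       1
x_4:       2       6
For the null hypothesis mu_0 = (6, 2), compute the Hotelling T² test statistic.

Step 1 — sample mean vector:
  mean(A) = (5 + 5 + 4 + 2) / 4 = 16/4 = 4
  mean(B) = (9 + 1 + 1 + 6) / 4 = 17/4 = 4.25
  x̄ = (4, 4.25),  deviation x̄ - mu_0 = (4, 4.25) - (6, 2) = (-2, 2.25).

Step 2 — sample covariance matrix, S[i,j] = (1/(n-1)) · Σ_k (x_{k,i} - mean_i) · (x_{k,j} - mean_j), divisor n-1 = 3:
  S[A,A] = ((1)·(1) + (1)·(1) + (0)·(0) + (-2)·(-2)) / 3 = 6/3 = 2
  S[A,B] = ((1)·(4.75) + (1)·(-3.25) + (0)·(-3.25) + (-2)·(1.75)) / 3 = -2/3 = -0.6667
  S[B,B] = ((4.75)·(4.75) + (-3.25)·(-3.25) + (-3.25)·(-3.25) + (1.75)·(1.75)) / 3 = 46.75/3 = 15.5833
  S = [[2, -0.6667],
 [-0.6667, 15.5833]].

Step 3 — invert S. det(S) = 2·15.5833 - (-0.6667)² = 30.7222.
  S^{-1} = (1/det) · [[d, -b], [-b, a]] = [[0.5072, 0.0217],
 [0.0217, 0.0651]].

Step 4 — quadratic form (x̄ - mu_0)^T · S^{-1} · (x̄ - mu_0):
  S^{-1} · (x̄ - mu_0) = (-0.9656, 0.1031),
  (x̄ - mu_0)^T · [...] = (-2)·(-0.9656) + (2.25)·(0.1031) = 2.1632.

Step 5 — scale by n: T² = 4 · 2.1632 = 8.6528.

T² ≈ 8.6528


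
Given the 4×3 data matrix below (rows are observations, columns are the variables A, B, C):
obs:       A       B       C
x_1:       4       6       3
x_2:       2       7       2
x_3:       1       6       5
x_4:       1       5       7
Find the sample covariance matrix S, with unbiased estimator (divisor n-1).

Step 1 — column means:
  mean(A) = (4 + 2 + 1 + 1) / 4 = 8/4 = 2
  mean(B) = (6 + 7 + 6 + 5) / 4 = 24/4 = 6
  mean(C) = (3 + 2 + 5 + 7) / 4 = 17/4 = 4.25

Step 2 — sample covariance S[i,j] = (1/(n-1)) · Σ_k (x_{k,i} - mean_i) · (x_{k,j} - mean_j), with n-1 = 3.
  S[A,A] = ((2)·(2) + (0)·(0) + (-1)·(-1) + (-1)·(-1)) / 3 = 6/3 = 2
  S[A,B] = ((2)·(0) + (0)·(1) + (-1)·(0) + (-1)·(-1)) / 3 = 1/3 = 0.3333
  S[A,C] = ((2)·(-1.25) + (0)·(-2.25) + (-1)·(0.75) + (-1)·(2.75)) / 3 = -6/3 = -2
  S[B,B] = ((0)·(0) + (1)·(1) + (0)·(0) + (-1)·(-1)) / 3 = 2/3 = 0.6667
  S[B,C] = ((0)·(-1.25) + (1)·(-2.25) + (0)·(0.75) + (-1)·(2.75)) / 3 = -5/3 = -1.6667
  S[C,C] = ((-1.25)·(-1.25) + (-2.25)·(-2.25) + (0.75)·(0.75) + (2.75)·(2.75)) / 3 = 14.75/3 = 4.9167

S is symmetric (S[j,i] = S[i,j]). Assembling:

S = [[2, 0.3333, -2],
 [0.3333, 0.6667, -1.6667],
 [-2, -1.6667, 4.9167]]


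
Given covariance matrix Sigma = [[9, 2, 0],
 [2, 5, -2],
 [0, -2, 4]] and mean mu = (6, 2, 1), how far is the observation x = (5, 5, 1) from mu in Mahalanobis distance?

Step 1 — centre the observation: (x - mu) = (-1, 3, 0).

Step 2 — invert Sigma (cofactor / det for 3×3, or solve directly):
  Sigma^{-1} = [[0.125, -0.0625, -0.0312],
 [-0.0625, 0.2812, 0.1406],
 [-0.0312, 0.1406, 0.3203]].

Step 3 — form the quadratic (x - mu)^T · Sigma^{-1} · (x - mu):
  Sigma^{-1} · (x - mu) = (-0.3125, 0.9062, 0.4531).
  (x - mu)^T · [Sigma^{-1} · (x - mu)] = (-1)·(-0.3125) + (3)·(0.9062) + (0)·(0.4531) = 3.0312.

Step 4 — take square root: d = √(3.0312) ≈ 1.741.

d(x, mu) = √(3.0312) ≈ 1.741


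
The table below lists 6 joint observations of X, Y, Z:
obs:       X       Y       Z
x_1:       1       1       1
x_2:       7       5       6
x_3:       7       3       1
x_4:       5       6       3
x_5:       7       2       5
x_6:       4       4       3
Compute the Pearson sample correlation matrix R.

Step 1 — column means:
  mean(X) = (1 + 7 + 7 + 5 + 7 + 4) / 6 = 31/6 = 5.1667
  mean(Y) = (1 + 5 + 3 + 6 + 2 + 4) / 6 = 21/6 = 3.5
  mean(Z) = (1 + 6 + 1 + 3 + 5 + 3) / 6 = 19/6 = 3.1667

Step 2 — sample variances and covariances s[i,j] = (1/(n-1)) · Σ_k (x_{k,i} - mean_i) · (x_{k,j} - mean_j), with n-1 = 5:
  s[X,X] = ((-4.1667)·(-4.1667) + (1.8333)·(1.8333) + (1.8333)·(1.8333) + (-0.1667)·(-0.1667) + (1.8333)·(1.8333) + (-1.1667)·(-1.1667)) / 5 = 28.8333/5 = 5.7667
  s[X,Y] = ((-4.1667)·(-2.5) + (1.8333)·(1.5) + (1.8333)·(-0.5) + (-0.1667)·(2.5) + (1.8333)·(-1.5) + (-1.1667)·(0.5)) / 5 = 8.5/5 = 1.7
  s[X,Z] = ((-4.1667)·(-2.1667) + (1.8333)·(2.8333) + (1.8333)·(-2.1667) + (-0.1667)·(-0.1667) + (1.8333)·(1.8333) + (-1.1667)·(-0.1667)) / 5 = 13.8333/5 = 2.7667
  s[Y,Y] = ((-2.5)·(-2.5) + (1.5)·(1.5) + (-0.5)·(-0.5) + (2.5)·(2.5) + (-1.5)·(-1.5) + (0.5)·(0.5)) / 5 = 17.5/5 = 3.5
  s[Y,Z] = ((-2.5)·(-2.1667) + (1.5)·(2.8333) + (-0.5)·(-2.1667) + (2.5)·(-0.1667) + (-1.5)·(1.8333) + (0.5)·(-0.1667)) / 5 = 7.5/5 = 1.5
  s[Z,Z] = ((-2.1667)·(-2.1667) + (2.8333)·(2.8333) + (-2.1667)·(-2.1667) + (-0.1667)·(-0.1667) + (1.8333)·(1.8333) + (-0.1667)·(-0.1667)) / 5 = 20.8333/5 = 4.1667
  Sample standard deviations s_i = √(s[i,i]):
  s(X) = √(5.7667) = 2.4014
  s(Y) = √(3.5) = 1.8708
  s(Z) = √(4.1667) = 2.0412

Step 3 — r_{ij} = s_{ij} / (s_i · s_j):
  r[X,X] = 1 (diagonal).
  r[X,Y] = 1.7 / (2.4014 · 1.8708) = 1.7 / 4.4926 = 0.3784
  r[X,Z] = 2.7667 / (2.4014 · 2.0412) = 2.7667 / 4.9018 = 0.5644
  r[Y,Y] = 1 (diagonal).
  r[Y,Z] = 1.5 / (1.8708 · 2.0412) = 1.5 / 3.8188 = 0.3928
  r[Z,Z] = 1 (diagonal).

R is symmetric with unit diagonal. Assembling:

R = [[1, 0.3784, 0.5644],
 [0.3784, 1, 0.3928],
 [0.5644, 0.3928, 1]]


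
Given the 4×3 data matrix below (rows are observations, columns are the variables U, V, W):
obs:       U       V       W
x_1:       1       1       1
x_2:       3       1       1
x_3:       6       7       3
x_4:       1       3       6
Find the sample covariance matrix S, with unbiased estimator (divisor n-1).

Step 1 — column means:
  mean(U) = (1 + 3 + 6 + 1) / 4 = 11/4 = 2.75
  mean(V) = (1 + 1 + 7 + 3) / 4 = 12/4 = 3
  mean(W) = (1 + 1 + 3 + 6) / 4 = 11/4 = 2.75

Step 2 — sample covariance S[i,j] = (1/(n-1)) · Σ_k (x_{k,i} - mean_i) · (x_{k,j} - mean_j), with n-1 = 3.
  S[U,U] = ((-1.75)·(-1.75) + (0.25)·(0.25) + (3.25)·(3.25) + (-1.75)·(-1.75)) / 3 = 16.75/3 = 5.5833
  S[U,V] = ((-1.75)·(-2) + (0.25)·(-2) + (3.25)·(4) + (-1.75)·(0)) / 3 = 16/3 = 5.3333
  S[U,W] = ((-1.75)·(-1.75) + (0.25)·(-1.75) + (3.25)·(0.25) + (-1.75)·(3.25)) / 3 = -2.25/3 = -0.75
  S[V,V] = ((-2)·(-2) + (-2)·(-2) + (4)·(4) + (0)·(0)) / 3 = 24/3 = 8
  S[V,W] = ((-2)·(-1.75) + (-2)·(-1.75) + (4)·(0.25) + (0)·(3.25)) / 3 = 8/3 = 2.6667
  S[W,W] = ((-1.75)·(-1.75) + (-1.75)·(-1.75) + (0.25)·(0.25) + (3.25)·(3.25)) / 3 = 16.75/3 = 5.5833

S is symmetric (S[j,i] = S[i,j]). Assembling:

S = [[5.5833, 5.3333, -0.75],
 [5.3333, 8, 2.6667],
 [-0.75, 2.6667, 5.5833]]


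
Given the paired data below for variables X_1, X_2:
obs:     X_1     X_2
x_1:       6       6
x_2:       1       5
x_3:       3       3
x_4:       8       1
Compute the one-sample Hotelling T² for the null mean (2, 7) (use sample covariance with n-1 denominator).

Step 1 — sample mean vector:
  mean(X_1) = (6 + 1 + 3 + 8) / 4 = 18/4 = 4.5
  mean(X_2) = (6 + 5 + 3 + 1) / 4 = 15/4 = 3.75
  x̄ = (4.5, 3.75),  deviation x̄ - mu_0 = (4.5, 3.75) - (2, 7) = (2.5, -3.25).

Step 2 — sample covariance matrix, S[i,j] = (1/(n-1)) · Σ_k (x_{k,i} - mean_i) · (x_{k,j} - mean_j), divisor n-1 = 3:
  S[X_1,X_1] = ((1.5)·(1.5) + (-3.5)·(-3.5) + (-1.5)·(-1.5) + (3.5)·(3.5)) / 3 = 29/3 = 9.6667
  S[X_1,X_2] = ((1.5)·(2.25) + (-3.5)·(1.25) + (-1.5)·(-0.75) + (3.5)·(-2.75)) / 3 = -9.5/3 = -3.1667
  S[X_2,X_2] = ((2.25)·(2.25) + (1.25)·(1.25) + (-0.75)·(-0.75) + (-2.75)·(-2.75)) / 3 = 14.75/3 = 4.9167
  S = [[9.6667, -3.1667],
 [-3.1667, 4.9167]].

Step 3 — invert S. det(S) = 9.6667·4.9167 - (-3.1667)² = 37.5.
  S^{-1} = (1/det) · [[d, -b], [-b, a]] = [[0.1311, 0.0844],
 [0.0844, 0.2578]].

Step 4 — quadratic form (x̄ - mu_0)^T · S^{-1} · (x̄ - mu_0):
  S^{-1} · (x̄ - mu_0) = (0.0533, -0.6267),
  (x̄ - mu_0)^T · [...] = (2.5)·(0.0533) + (-3.25)·(-0.6267) = 2.17.

Step 5 — scale by n: T² = 4 · 2.17 = 8.68.

T² ≈ 8.68


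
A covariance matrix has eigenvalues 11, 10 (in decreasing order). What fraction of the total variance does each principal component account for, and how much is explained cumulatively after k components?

Step 1 — total variance = trace(Sigma) = Σ λ_i = 11 + 10 = 21.

Step 2 — fraction explained by component i = λ_i / Σ λ:
  PC1: 11/21 = 0.5238
  PC2: 10/21 = 0.4762

Step 3 — cumulative fraction after k components = (λ_1 + ... + λ_k) / Σ λ:
  k = 1: 11/21 = 0.5238
  k = 2: (11 + 10)/21 = 21/21 = 1

Summary (fraction, with percent):

explained: PC1 0.5238 (52.38%), PC2 0.4762 (47.62%);  cumulative: 0.5238, 1


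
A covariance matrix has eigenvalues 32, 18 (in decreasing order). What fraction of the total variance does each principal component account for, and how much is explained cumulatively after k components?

Step 1 — total variance = trace(Sigma) = Σ λ_i = 32 + 18 = 50.

Step 2 — fraction explained by component i = λ_i / Σ λ:
  PC1: 32/50 = 0.64
  PC2: 18/50 = 0.36

Step 3 — cumulative fraction after k components = (λ_1 + ... + λ_k) / Σ λ:
  k = 1: 32/50 = 0.64
  k = 2: (32 + 18)/50 = 50/50 = 1

Summary (fraction, with percent):

explained: PC1 0.64 (64%), PC2 0.36 (36%);  cumulative: 0.64, 1


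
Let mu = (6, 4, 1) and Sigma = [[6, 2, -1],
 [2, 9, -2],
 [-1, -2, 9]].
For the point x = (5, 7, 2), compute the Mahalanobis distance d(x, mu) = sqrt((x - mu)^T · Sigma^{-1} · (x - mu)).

Step 1 — centre the observation: (x - mu) = (-1, 3, 1).

Step 2 — invert Sigma (cofactor / det for 3×3, or solve directly):
  Sigma^{-1} = [[0.1812, -0.0376, 0.0118],
 [-0.0376, 0.1247, 0.0235],
 [0.0118, 0.0235, 0.1176]].

Step 3 — form the quadratic (x - mu)^T · Sigma^{-1} · (x - mu):
  Sigma^{-1} · (x - mu) = (-0.2824, 0.4353, 0.1765).
  (x - mu)^T · [Sigma^{-1} · (x - mu)] = (-1)·(-0.2824) + (3)·(0.4353) + (1)·(0.1765) = 1.7647.

Step 4 — take square root: d = √(1.7647) ≈ 1.3284.

d(x, mu) = √(1.7647) ≈ 1.3284


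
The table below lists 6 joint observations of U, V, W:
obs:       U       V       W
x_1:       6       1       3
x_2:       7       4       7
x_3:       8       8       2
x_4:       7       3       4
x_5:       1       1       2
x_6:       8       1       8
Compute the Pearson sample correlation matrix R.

Step 1 — column means:
  mean(U) = (6 + 7 + 8 + 7 + 1 + 8) / 6 = 37/6 = 6.1667
  mean(V) = (1 + 4 + 8 + 3 + 1 + 1) / 6 = 18/6 = 3
  mean(W) = (3 + 7 + 2 + 4 + 2 + 8) / 6 = 26/6 = 4.3333

Step 2 — sample variances and covariances s[i,j] = (1/(n-1)) · Σ_k (x_{k,i} - mean_i) · (x_{k,j} - mean_j), with n-1 = 5:
  s[U,U] = ((-0.1667)·(-0.1667) + (0.8333)·(0.8333) + (1.8333)·(1.8333) + (0.8333)·(0.8333) + (-5.1667)·(-5.1667) + (1.8333)·(1.8333)) / 5 = 34.8333/5 = 6.9667
  s[U,V] = ((-0.1667)·(-2) + (0.8333)·(1) + (1.8333)·(5) + (0.8333)·(0) + (-5.1667)·(-2) + (1.8333)·(-2)) / 5 = 17/5 = 3.4
  s[U,W] = ((-0.1667)·(-1.3333) + (0.8333)·(2.6667) + (1.8333)·(-2.3333) + (0.8333)·(-0.3333) + (-5.1667)·(-2.3333) + (1.8333)·(3.6667)) / 5 = 16.6667/5 = 3.3333
  s[V,V] = ((-2)·(-2) + (1)·(1) + (5)·(5) + (0)·(0) + (-2)·(-2) + (-2)·(-2)) / 5 = 38/5 = 7.6
  s[V,W] = ((-2)·(-1.3333) + (1)·(2.6667) + (5)·(-2.3333) + (0)·(-0.3333) + (-2)·(-2.3333) + (-2)·(3.6667)) / 5 = -9/5 = -1.8
  s[W,W] = ((-1.3333)·(-1.3333) + (2.6667)·(2.6667) + (-2.3333)·(-2.3333) + (-0.3333)·(-0.3333) + (-2.3333)·(-2.3333) + (3.6667)·(3.6667)) / 5 = 33.3333/5 = 6.6667
  Sample standard deviations s_i = √(s[i,i]):
  s(U) = √(6.9667) = 2.6394
  s(V) = √(7.6) = 2.7568
  s(W) = √(6.6667) = 2.582

Step 3 — r_{ij} = s_{ij} / (s_i · s_j):
  r[U,U] = 1 (diagonal).
  r[U,V] = 3.4 / (2.6394 · 2.7568) = 3.4 / 7.2764 = 0.4673
  r[U,W] = 3.3333 / (2.6394 · 2.582) = 3.3333 / 6.815 = 0.4891
  r[V,V] = 1 (diagonal).
  r[V,W] = -1.8 / (2.7568 · 2.582) = -1.8 / 7.1181 = -0.2529
  r[W,W] = 1 (diagonal).

R is symmetric with unit diagonal. Assembling:

R = [[1, 0.4673, 0.4891],
 [0.4673, 1, -0.2529],
 [0.4891, -0.2529, 1]]


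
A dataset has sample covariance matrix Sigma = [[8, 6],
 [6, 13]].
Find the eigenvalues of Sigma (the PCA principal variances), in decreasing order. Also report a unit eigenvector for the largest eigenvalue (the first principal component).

Step 1 — characteristic polynomial of 2×2 Sigma:
  det(Sigma - λI) = λ² - trace · λ + det = 0.
  trace = 8 + 13 = 21, det = 8·13 - (6)² = 68.
Step 2 — discriminant:
  Δ = trace² - 4·det = 441 - 272 = 169.
Step 3 — eigenvalues:
  λ = (trace ± √Δ)/2 = (21 ± 13)/2,
  λ_1 = 17,  λ_2 = 4.

Step 4 — unit eigenvector for λ_1: solve (Sigma - λ_1 I)v = 0. First row:
  (8 - 17)·v_x + (6)·v_y = 0, i.e. (-9)·v_x + (6)·v_y = 0,
  so v ∝ (b, λ_1 - a) = (6, 9) = u.
  ||u|| = √((6)² + (9)²) = √(117) ≈ 10.8167,
  v_1 = u/||u|| ≈ (0.5547, 0.8321) (||v_1|| = 1).

λ_1 = 17,  λ_2 = 4;  v_1 ≈ (0.5547, 0.8321)


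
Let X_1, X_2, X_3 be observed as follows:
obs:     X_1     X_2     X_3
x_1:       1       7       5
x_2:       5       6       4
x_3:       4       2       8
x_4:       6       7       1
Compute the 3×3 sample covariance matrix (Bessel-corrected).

Step 1 — column means:
  mean(X_1) = (1 + 5 + 4 + 6) / 4 = 16/4 = 4
  mean(X_2) = (7 + 6 + 2 + 7) / 4 = 22/4 = 5.5
  mean(X_3) = (5 + 4 + 8 + 1) / 4 = 18/4 = 4.5

Step 2 — sample covariance S[i,j] = (1/(n-1)) · Σ_k (x_{k,i} - mean_i) · (x_{k,j} - mean_j), with n-1 = 3.
  S[X_1,X_1] = ((-3)·(-3) + (1)·(1) + (0)·(0) + (2)·(2)) / 3 = 14/3 = 4.6667
  S[X_1,X_2] = ((-3)·(1.5) + (1)·(0.5) + (0)·(-3.5) + (2)·(1.5)) / 3 = -1/3 = -0.3333
  S[X_1,X_3] = ((-3)·(0.5) + (1)·(-0.5) + (0)·(3.5) + (2)·(-3.5)) / 3 = -9/3 = -3
  S[X_2,X_2] = ((1.5)·(1.5) + (0.5)·(0.5) + (-3.5)·(-3.5) + (1.5)·(1.5)) / 3 = 17/3 = 5.6667
  S[X_2,X_3] = ((1.5)·(0.5) + (0.5)·(-0.5) + (-3.5)·(3.5) + (1.5)·(-3.5)) / 3 = -17/3 = -5.6667
  S[X_3,X_3] = ((0.5)·(0.5) + (-0.5)·(-0.5) + (3.5)·(3.5) + (-3.5)·(-3.5)) / 3 = 25/3 = 8.3333

S is symmetric (S[j,i] = S[i,j]). Assembling:

S = [[4.6667, -0.3333, -3],
 [-0.3333, 5.6667, -5.6667],
 [-3, -5.6667, 8.3333]]


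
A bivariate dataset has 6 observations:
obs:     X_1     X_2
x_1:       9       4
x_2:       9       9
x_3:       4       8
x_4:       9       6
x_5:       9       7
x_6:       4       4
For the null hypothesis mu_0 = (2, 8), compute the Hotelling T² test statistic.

Step 1 — sample mean vector:
  mean(X_1) = (9 + 9 + 4 + 9 + 9 + 4) / 6 = 44/6 = 7.3333
  mean(X_2) = (4 + 9 + 8 + 6 + 7 + 4) / 6 = 38/6 = 6.3333
  x̄ = (7.3333, 6.3333),  deviation x̄ - mu_0 = (7.3333, 6.3333) - (2, 8) = (5.3333, -1.6667).

Step 2 — sample covariance matrix, S[i,j] = (1/(n-1)) · Σ_k (x_{k,i} - mean_i) · (x_{k,j} - mean_j), divisor n-1 = 5:
  S[X_1,X_1] = ((1.6667)·(1.6667) + (1.6667)·(1.6667) + (-3.3333)·(-3.3333) + (1.6667)·(1.6667) + (1.6667)·(1.6667) + (-3.3333)·(-3.3333)) / 5 = 33.3333/5 = 6.6667
  S[X_1,X_2] = ((1.6667)·(-2.3333) + (1.6667)·(2.6667) + (-3.3333)·(1.6667) + (1.6667)·(-0.3333) + (1.6667)·(0.6667) + (-3.3333)·(-2.3333)) / 5 = 3.3333/5 = 0.6667
  S[X_2,X_2] = ((-2.3333)·(-2.3333) + (2.6667)·(2.6667) + (1.6667)·(1.6667) + (-0.3333)·(-0.3333) + (0.6667)·(0.6667) + (-2.3333)·(-2.3333)) / 5 = 21.3333/5 = 4.2667
  S = [[6.6667, 0.6667],
 [0.6667, 4.2667]].

Step 3 — invert S. det(S) = 6.6667·4.2667 - (0.6667)² = 28.
  S^{-1} = (1/det) · [[d, -b], [-b, a]] = [[0.1524, -0.0238],
 [-0.0238, 0.2381]].

Step 4 — quadratic form (x̄ - mu_0)^T · S^{-1} · (x̄ - mu_0):
  S^{-1} · (x̄ - mu_0) = (0.8524, -0.5238),
  (x̄ - mu_0)^T · [...] = (5.3333)·(0.8524) + (-1.6667)·(-0.5238) = 5.419.

Step 5 — scale by n: T² = 6 · 5.419 = 32.5143.

T² ≈ 32.5143


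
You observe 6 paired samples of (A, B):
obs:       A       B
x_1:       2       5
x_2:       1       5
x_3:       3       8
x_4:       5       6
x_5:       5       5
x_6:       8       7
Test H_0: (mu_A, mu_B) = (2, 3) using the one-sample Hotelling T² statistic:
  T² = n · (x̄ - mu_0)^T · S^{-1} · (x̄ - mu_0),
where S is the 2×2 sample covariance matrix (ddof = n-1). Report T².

Step 1 — sample mean vector:
  mean(A) = (2 + 1 + 3 + 5 + 5 + 8) / 6 = 24/6 = 4
  mean(B) = (5 + 5 + 8 + 6 + 5 + 7) / 6 = 36/6 = 6
  x̄ = (4, 6),  deviation x̄ - mu_0 = (4, 6) - (2, 3) = (2, 3).

Step 2 — sample covariance matrix, S[i,j] = (1/(n-1)) · Σ_k (x_{k,i} - mean_i) · (x_{k,j} - mean_j), divisor n-1 = 5:
  S[A,A] = ((-2)·(-2) + (-3)·(-3) + (-1)·(-1) + (1)·(1) + (1)·(1) + (4)·(4)) / 5 = 32/5 = 6.4
  S[A,B] = ((-2)·(-1) + (-3)·(-1) + (-1)·(2) + (1)·(0) + (1)·(-1) + (4)·(1)) / 5 = 6/5 = 1.2
  S[B,B] = ((-1)·(-1) + (-1)·(-1) + (2)·(2) + (0)·(0) + (-1)·(-1) + (1)·(1)) / 5 = 8/5 = 1.6
  S = [[6.4, 1.2],
 [1.2, 1.6]].

Step 3 — invert S. det(S) = 6.4·1.6 - (1.2)² = 8.8.
  S^{-1} = (1/det) · [[d, -b], [-b, a]] = [[0.1818, -0.1364],
 [-0.1364, 0.7273]].

Step 4 — quadratic form (x̄ - mu_0)^T · S^{-1} · (x̄ - mu_0):
  S^{-1} · (x̄ - mu_0) = (-0.0455, 1.9091),
  (x̄ - mu_0)^T · [...] = (2)·(-0.0455) + (3)·(1.9091) = 5.6364.

Step 5 — scale by n: T² = 6 · 5.6364 = 33.8182.

T² ≈ 33.8182


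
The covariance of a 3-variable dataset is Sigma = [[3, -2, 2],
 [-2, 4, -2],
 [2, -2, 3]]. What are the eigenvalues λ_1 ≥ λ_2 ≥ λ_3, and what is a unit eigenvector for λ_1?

Step 1 — characteristic polynomial p(λ) = det(λI - Sigma) = λ³ - tr·λ² + c_1·λ - det, where tr = trace, c_1 = sum of the principal 2×2 minors, det = det(Sigma):
  tr = 3 + 4 + 3 = 10,
  c_1 = (3·4 - (-2)²) + (3·3 - (2)²) + (4·3 - (-2)²) = 8 + 5 + 8 = 21,
  det = 3·(4·3 - (-2)²) - (-2)·((-2)·3 - (-2)·(2)) + (2)·((-2)·(-2) - 4·(2)) = 3·(8) - (-2)·(-2) + (2)·(-4) = 12.
  So p(λ) = λ³ - 10λ² + 21λ - 12.
Step 2 — look for an integer root (rational root theorem: any rational root is an integer divisor of 12). Testing λ = 1:
  p(1) = 1 - 10 + 21 - 12 = 0  ✓
  Dividing out (λ - 1): p(λ) = (λ - 1)(λ² - 9λ + 12).
Step 3 — remaining eigenvalues from the quadratic λ² - 9λ + 12 = 0:
  Δ = 9² - 4·12 = 81 - 48 = 33,  λ = (9 ± √33)/2 = (9 ± 5.7446)/2 ≈ 7.3723 or 1.6277.
  Sorted: λ_1 = 7.3723,  λ_2 = 1.6277,  λ_3 = 1  (check: sum = 10 = tr ✓).

Step 4 — unit eigenvector for λ_1 ≈ 7.3723: v spans the null space of (Sigma - λ_1 I), whose rows are
  r_1 = (-4.3723, -2, 2),  r_2 = (-2, -3.3723, -2),  r_3 = (2, -2, -4.3723).
  v is orthogonal to every row, so take v ∝ r_1 × r_2 = ((-2)·(-2) - (2)·(-3.3723), (2)·(-2) - (-4.3723)·(-2), (-4.3723)·(-3.3723) - (-2)·(-2)) ≈ (10.7446, -12.7446, 10.7446).
  Let u = (10.7446, -12.7446, 10.7446).
  ||u|| = √((10.7446)² + (-12.7446)² + (10.7446)²) = √(393.3151) ≈ 19.8322,  v_1 = u/||u|| ≈ (0.5418, -0.6426, 0.5418) (||v_1|| = 1).

λ_1 = 7.3723,  λ_2 = 1.6277,  λ_3 = 1;  v_1 ≈ (0.5418, -0.6426, 0.5418)


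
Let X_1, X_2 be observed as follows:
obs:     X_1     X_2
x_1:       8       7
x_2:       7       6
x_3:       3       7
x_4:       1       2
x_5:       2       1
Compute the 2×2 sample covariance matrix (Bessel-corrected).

Step 1 — column means:
  mean(X_1) = (8 + 7 + 3 + 1 + 2) / 5 = 21/5 = 4.2
  mean(X_2) = (7 + 6 + 7 + 2 + 1) / 5 = 23/5 = 4.6

Step 2 — sample covariance S[i,j] = (1/(n-1)) · Σ_k (x_{k,i} - mean_i) · (x_{k,j} - mean_j), with n-1 = 4.
  S[X_1,X_1] = ((3.8)·(3.8) + (2.8)·(2.8) + (-1.2)·(-1.2) + (-3.2)·(-3.2) + (-2.2)·(-2.2)) / 4 = 38.8/4 = 9.7
  S[X_1,X_2] = ((3.8)·(2.4) + (2.8)·(1.4) + (-1.2)·(2.4) + (-3.2)·(-2.6) + (-2.2)·(-3.6)) / 4 = 26.4/4 = 6.6
  S[X_2,X_2] = ((2.4)·(2.4) + (1.4)·(1.4) + (2.4)·(2.4) + (-2.6)·(-2.6) + (-3.6)·(-3.6)) / 4 = 33.2/4 = 8.3

S is symmetric (S[j,i] = S[i,j]). Assembling:

S = [[9.7, 6.6],
 [6.6, 8.3]]


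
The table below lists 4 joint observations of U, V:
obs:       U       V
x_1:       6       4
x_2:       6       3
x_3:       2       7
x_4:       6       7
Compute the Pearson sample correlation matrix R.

Step 1 — column means:
  mean(U) = (6 + 6 + 2 + 6) / 4 = 20/4 = 5
  mean(V) = (4 + 3 + 7 + 7) / 4 = 21/4 = 5.25

Step 2 — sample variances and covariances s[i,j] = (1/(n-1)) · Σ_k (x_{k,i} - mean_i) · (x_{k,j} - mean_j), with n-1 = 3:
  s[U,U] = ((1)·(1) + (1)·(1) + (-3)·(-3) + (1)·(1)) / 3 = 12/3 = 4
  s[U,V] = ((1)·(-1.25) + (1)·(-2.25) + (-3)·(1.75) + (1)·(1.75)) / 3 = -7/3 = -2.3333
  s[V,V] = ((-1.25)·(-1.25) + (-2.25)·(-2.25) + (1.75)·(1.75) + (1.75)·(1.75)) / 3 = 12.75/3 = 4.25
  Sample standard deviations s_i = √(s[i,i]):
  s(U) = √(4) = 2
  s(V) = √(4.25) = 2.0616

Step 3 — r_{ij} = s_{ij} / (s_i · s_j):
  r[U,U] = 1 (diagonal).
  r[U,V] = -2.3333 / (2 · 2.0616) = -2.3333 / 4.1231 = -0.5659
  r[V,V] = 1 (diagonal).

R is symmetric with unit diagonal. Assembling:

R = [[1, -0.5659],
 [-0.5659, 1]]


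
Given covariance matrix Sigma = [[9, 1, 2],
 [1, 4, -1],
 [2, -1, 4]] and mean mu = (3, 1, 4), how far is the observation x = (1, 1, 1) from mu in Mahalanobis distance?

Step 1 — centre the observation: (x - mu) = (-2, 0, -3).

Step 2 — invert Sigma (cofactor / det for 3×3, or solve directly):
  Sigma^{-1} = [[0.1351, -0.0541, -0.0811],
 [-0.0541, 0.2883, 0.0991],
 [-0.0811, 0.0991, 0.3153]].

Step 3 — form the quadratic (x - mu)^T · Sigma^{-1} · (x - mu):
  Sigma^{-1} · (x - mu) = (-0.027, -0.1892, -0.7838).
  (x - mu)^T · [Sigma^{-1} · (x - mu)] = (-2)·(-0.027) + (0)·(-0.1892) + (-3)·(-0.7838) = 2.4054.

Step 4 — take square root: d = √(2.4054) ≈ 1.5509.

d(x, mu) = √(2.4054) ≈ 1.5509


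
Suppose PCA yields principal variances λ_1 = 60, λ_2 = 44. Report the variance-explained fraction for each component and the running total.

Step 1 — total variance = trace(Sigma) = Σ λ_i = 60 + 44 = 104.

Step 2 — fraction explained by component i = λ_i / Σ λ:
  PC1: 60/104 = 0.5769
  PC2: 44/104 = 0.4231

Step 3 — cumulative fraction after k components = (λ_1 + ... + λ_k) / Σ λ:
  k = 1: 60/104 = 0.5769
  k = 2: (60 + 44)/104 = 104/104 = 1

Summary (fraction, with percent):

explained: PC1 0.5769 (57.69%), PC2 0.4231 (42.31%);  cumulative: 0.5769, 1


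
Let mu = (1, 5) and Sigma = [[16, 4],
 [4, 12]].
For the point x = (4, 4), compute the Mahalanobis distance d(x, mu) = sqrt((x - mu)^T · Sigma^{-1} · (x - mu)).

Step 1 — centre the observation: (x - mu) = (3, -1).

Step 2 — invert Sigma. det(Sigma) = 16·12 - (4)² = 176.
  Sigma^{-1} = (1/det) · [[d, -b], [-b, a]] = [[0.0682, -0.0227],
 [-0.0227, 0.0909]].

Step 3 — form the quadratic (x - mu)^T · Sigma^{-1} · (x - mu):
  Sigma^{-1} · (x - mu) = (0.2273, -0.1591).
  (x - mu)^T · [Sigma^{-1} · (x - mu)] = (3)·(0.2273) + (-1)·(-0.1591) = 0.8409.

Step 4 — take square root: d = √(0.8409) ≈ 0.917.

d(x, mu) = √(0.8409) ≈ 0.917


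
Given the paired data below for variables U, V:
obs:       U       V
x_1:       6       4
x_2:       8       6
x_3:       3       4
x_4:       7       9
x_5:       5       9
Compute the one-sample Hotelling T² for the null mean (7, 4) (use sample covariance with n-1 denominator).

Step 1 — sample mean vector:
  mean(U) = (6 + 8 + 3 + 7 + 5) / 5 = 29/5 = 5.8
  mean(V) = (4 + 6 + 4 + 9 + 9) / 5 = 32/5 = 6.4
  x̄ = (5.8, 6.4),  deviation x̄ - mu_0 = (5.8, 6.4) - (7, 4) = (-1.2, 2.4).

Step 2 — sample covariance matrix, S[i,j] = (1/(n-1)) · Σ_k (x_{k,i} - mean_i) · (x_{k,j} - mean_j), divisor n-1 = 4:
  S[U,U] = ((0.2)·(0.2) + (2.2)·(2.2) + (-2.8)·(-2.8) + (1.2)·(1.2) + (-0.8)·(-0.8)) / 4 = 14.8/4 = 3.7
  S[U,V] = ((0.2)·(-2.4) + (2.2)·(-0.4) + (-2.8)·(-2.4) + (1.2)·(2.6) + (-0.8)·(2.6)) / 4 = 6.4/4 = 1.6
  S[V,V] = ((-2.4)·(-2.4) + (-0.4)·(-0.4) + (-2.4)·(-2.4) + (2.6)·(2.6) + (2.6)·(2.6)) / 4 = 25.2/4 = 6.3
  S = [[3.7, 1.6],
 [1.6, 6.3]].

Step 3 — invert S. det(S) = 3.7·6.3 - (1.6)² = 20.75.
  S^{-1} = (1/det) · [[d, -b], [-b, a]] = [[0.3036, -0.0771],
 [-0.0771, 0.1783]].

Step 4 — quadratic form (x̄ - mu_0)^T · S^{-1} · (x̄ - mu_0):
  S^{-1} · (x̄ - mu_0) = (-0.5494, 0.5205),
  (x̄ - mu_0)^T · [...] = (-1.2)·(-0.5494) + (2.4)·(0.5205) = 1.9084.

Step 5 — scale by n: T² = 5 · 1.9084 = 9.5422.

T² ≈ 9.5422


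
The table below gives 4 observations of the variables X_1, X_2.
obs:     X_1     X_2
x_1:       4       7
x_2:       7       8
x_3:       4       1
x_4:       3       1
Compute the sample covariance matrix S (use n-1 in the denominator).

Step 1 — column means:
  mean(X_1) = (4 + 7 + 4 + 3) / 4 = 18/4 = 4.5
  mean(X_2) = (7 + 8 + 1 + 1) / 4 = 17/4 = 4.25

Step 2 — sample covariance S[i,j] = (1/(n-1)) · Σ_k (x_{k,i} - mean_i) · (x_{k,j} - mean_j), with n-1 = 3.
  S[X_1,X_1] = ((-0.5)·(-0.5) + (2.5)·(2.5) + (-0.5)·(-0.5) + (-1.5)·(-1.5)) / 3 = 9/3 = 3
  S[X_1,X_2] = ((-0.5)·(2.75) + (2.5)·(3.75) + (-0.5)·(-3.25) + (-1.5)·(-3.25)) / 3 = 14.5/3 = 4.8333
  S[X_2,X_2] = ((2.75)·(2.75) + (3.75)·(3.75) + (-3.25)·(-3.25) + (-3.25)·(-3.25)) / 3 = 42.75/3 = 14.25

S is symmetric (S[j,i] = S[i,j]). Assembling:

S = [[3, 4.8333],
 [4.8333, 14.25]]


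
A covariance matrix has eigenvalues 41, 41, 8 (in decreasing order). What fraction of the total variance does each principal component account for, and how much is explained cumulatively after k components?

Step 1 — total variance = trace(Sigma) = Σ λ_i = 41 + 41 + 8 = 90.

Step 2 — fraction explained by component i = λ_i / Σ λ:
  PC1: 41/90 = 0.4556
  PC2: 41/90 = 0.4556
  PC3: 8/90 = 0.0889

Step 3 — cumulative fraction after k components = (λ_1 + ... + λ_k) / Σ λ:
  k = 1: 41/90 = 0.4556
  k = 2: (41 + 41)/90 = 82/90 = 0.9111
  k = 3: (41 + 41 + 8)/90 = 90/90 = 1

Summary (fraction, with percent):

explained: PC1 0.4556 (45.56%), PC2 0.4556 (45.56%), PC3 0.0889 (8.89%);  cumulative: 0.4556, 0.9111, 1


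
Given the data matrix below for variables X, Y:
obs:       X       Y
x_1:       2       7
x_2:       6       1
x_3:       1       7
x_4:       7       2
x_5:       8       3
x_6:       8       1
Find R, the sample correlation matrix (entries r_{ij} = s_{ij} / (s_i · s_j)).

Step 1 — column means:
  mean(X) = (2 + 6 + 1 + 7 + 8 + 8) / 6 = 32/6 = 5.3333
  mean(Y) = (7 + 1 + 7 + 2 + 3 + 1) / 6 = 21/6 = 3.5

Step 2 — sample variances and covariances s[i,j] = (1/(n-1)) · Σ_k (x_{k,i} - mean_i) · (x_{k,j} - mean_j), with n-1 = 5:
  s[X,X] = ((-3.3333)·(-3.3333) + (0.6667)·(0.6667) + (-4.3333)·(-4.3333) + (1.6667)·(1.6667) + (2.6667)·(2.6667) + (2.6667)·(2.6667)) / 5 = 47.3333/5 = 9.4667
  s[X,Y] = ((-3.3333)·(3.5) + (0.6667)·(-2.5) + (-4.3333)·(3.5) + (1.6667)·(-1.5) + (2.6667)·(-0.5) + (2.6667)·(-2.5)) / 5 = -39/5 = -7.8
  s[Y,Y] = ((3.5)·(3.5) + (-2.5)·(-2.5) + (3.5)·(3.5) + (-1.5)·(-1.5) + (-0.5)·(-0.5) + (-2.5)·(-2.5)) / 5 = 39.5/5 = 7.9
  Sample standard deviations s_i = √(s[i,i]):
  s(X) = √(9.4667) = 3.0768
  s(Y) = √(7.9) = 2.8107

Step 3 — r_{ij} = s_{ij} / (s_i · s_j):
  r[X,X] = 1 (diagonal).
  r[X,Y] = -7.8 / (3.0768 · 2.8107) = -7.8 / 8.6479 = -0.902
  r[Y,Y] = 1 (diagonal).

R is symmetric with unit diagonal. Assembling:

R = [[1, -0.902],
 [-0.902, 1]]
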